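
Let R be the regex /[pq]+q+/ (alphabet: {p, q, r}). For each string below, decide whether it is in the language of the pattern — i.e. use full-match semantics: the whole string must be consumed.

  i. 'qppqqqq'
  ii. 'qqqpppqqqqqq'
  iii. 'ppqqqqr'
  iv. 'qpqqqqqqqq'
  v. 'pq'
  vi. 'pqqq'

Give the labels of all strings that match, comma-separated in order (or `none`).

i, ii, iv, v, vi

i → match
ii → match
iii → no match — must end with 'q'
iv → match
v → match
vi → match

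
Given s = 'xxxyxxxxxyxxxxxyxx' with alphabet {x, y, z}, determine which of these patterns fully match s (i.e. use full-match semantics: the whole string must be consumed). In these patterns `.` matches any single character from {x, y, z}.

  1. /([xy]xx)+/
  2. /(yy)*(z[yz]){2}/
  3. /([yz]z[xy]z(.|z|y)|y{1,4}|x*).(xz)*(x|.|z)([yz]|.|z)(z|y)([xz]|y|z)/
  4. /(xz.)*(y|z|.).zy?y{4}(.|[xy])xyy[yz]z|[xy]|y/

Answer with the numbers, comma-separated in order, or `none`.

1 → match
2 → no match
3 → no match
4 → no match

1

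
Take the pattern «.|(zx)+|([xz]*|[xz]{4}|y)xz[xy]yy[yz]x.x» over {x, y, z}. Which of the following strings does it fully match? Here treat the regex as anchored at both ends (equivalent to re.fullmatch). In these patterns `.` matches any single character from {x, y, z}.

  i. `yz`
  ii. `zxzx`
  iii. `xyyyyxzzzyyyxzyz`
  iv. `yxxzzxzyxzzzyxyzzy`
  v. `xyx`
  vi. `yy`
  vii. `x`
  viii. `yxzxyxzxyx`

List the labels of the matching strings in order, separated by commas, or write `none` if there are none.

i. `yz` → no match
ii. `zxzx` → match
iii → no match
iv → no match
v. `xyx` → no match
vi. `yy` → no match
vii. `x` → match
viii. `yxzxyxzxyx` → no match

ii, vii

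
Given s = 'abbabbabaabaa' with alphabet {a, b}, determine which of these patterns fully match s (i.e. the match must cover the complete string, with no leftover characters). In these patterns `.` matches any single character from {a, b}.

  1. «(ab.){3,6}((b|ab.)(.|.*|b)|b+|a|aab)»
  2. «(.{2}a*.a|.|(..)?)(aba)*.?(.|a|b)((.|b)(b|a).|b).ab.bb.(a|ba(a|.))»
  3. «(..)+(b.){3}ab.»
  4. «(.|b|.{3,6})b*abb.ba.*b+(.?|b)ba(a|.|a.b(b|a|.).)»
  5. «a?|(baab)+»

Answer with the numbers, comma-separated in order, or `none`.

1

1 → match
2 → no match
3 → no match
4 → no match
5 → no match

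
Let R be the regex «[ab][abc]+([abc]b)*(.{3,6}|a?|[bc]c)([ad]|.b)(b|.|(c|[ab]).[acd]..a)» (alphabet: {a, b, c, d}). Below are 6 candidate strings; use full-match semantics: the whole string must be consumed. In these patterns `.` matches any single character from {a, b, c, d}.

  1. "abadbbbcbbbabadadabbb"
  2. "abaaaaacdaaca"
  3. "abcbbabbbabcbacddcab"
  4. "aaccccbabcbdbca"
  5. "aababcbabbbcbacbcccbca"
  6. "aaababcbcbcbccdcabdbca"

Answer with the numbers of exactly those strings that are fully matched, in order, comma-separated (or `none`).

2, 3, 4, 5

1 → no match
2 → match
3 → match
4 → match
5 → match
6 → no match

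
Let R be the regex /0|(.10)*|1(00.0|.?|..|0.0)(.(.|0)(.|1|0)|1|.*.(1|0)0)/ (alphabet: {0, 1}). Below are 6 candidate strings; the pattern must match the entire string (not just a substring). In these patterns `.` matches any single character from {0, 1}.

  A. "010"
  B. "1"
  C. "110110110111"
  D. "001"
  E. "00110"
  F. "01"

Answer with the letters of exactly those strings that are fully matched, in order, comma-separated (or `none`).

A → match
B → no match
C → no match
D → no match
E → no match
F → no match

A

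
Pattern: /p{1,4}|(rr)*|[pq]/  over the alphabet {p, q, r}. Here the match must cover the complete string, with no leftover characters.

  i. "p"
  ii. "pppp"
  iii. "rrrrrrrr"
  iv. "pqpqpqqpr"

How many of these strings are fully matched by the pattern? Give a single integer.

3

i → match
ii → match
iii → match
iv → no match
Total matched: 3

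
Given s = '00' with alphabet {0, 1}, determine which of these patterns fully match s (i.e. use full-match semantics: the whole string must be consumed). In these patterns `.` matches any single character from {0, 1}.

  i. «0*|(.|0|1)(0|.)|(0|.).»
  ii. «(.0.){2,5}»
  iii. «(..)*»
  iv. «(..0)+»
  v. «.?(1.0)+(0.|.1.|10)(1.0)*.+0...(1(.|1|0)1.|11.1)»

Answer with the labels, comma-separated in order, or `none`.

i, iii

i → match
ii → no match
iii → match
iv → no match
v → no match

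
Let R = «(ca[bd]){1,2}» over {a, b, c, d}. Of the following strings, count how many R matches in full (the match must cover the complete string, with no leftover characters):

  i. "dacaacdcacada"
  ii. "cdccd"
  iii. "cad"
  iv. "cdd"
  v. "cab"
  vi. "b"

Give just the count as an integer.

i → no match — must start with "ca"
ii → no match — must start with "ca"
iii → match
iv → no match — must start with "ca"
v → match
vi → no match — must start with "ca"
Total matched: 2

2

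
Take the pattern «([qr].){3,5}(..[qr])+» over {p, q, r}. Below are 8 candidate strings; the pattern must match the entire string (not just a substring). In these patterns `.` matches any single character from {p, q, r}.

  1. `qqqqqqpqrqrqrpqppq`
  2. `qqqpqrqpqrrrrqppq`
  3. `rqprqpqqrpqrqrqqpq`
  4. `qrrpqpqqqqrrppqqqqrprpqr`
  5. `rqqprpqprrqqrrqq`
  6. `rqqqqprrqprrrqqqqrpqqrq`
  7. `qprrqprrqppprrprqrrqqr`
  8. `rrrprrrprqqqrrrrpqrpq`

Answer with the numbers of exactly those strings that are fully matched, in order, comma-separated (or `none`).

1 → match
2 → match
3 → no match
4 → match
5 → match
6 → match
7 → match
8 → match

1, 2, 4, 5, 6, 7, 8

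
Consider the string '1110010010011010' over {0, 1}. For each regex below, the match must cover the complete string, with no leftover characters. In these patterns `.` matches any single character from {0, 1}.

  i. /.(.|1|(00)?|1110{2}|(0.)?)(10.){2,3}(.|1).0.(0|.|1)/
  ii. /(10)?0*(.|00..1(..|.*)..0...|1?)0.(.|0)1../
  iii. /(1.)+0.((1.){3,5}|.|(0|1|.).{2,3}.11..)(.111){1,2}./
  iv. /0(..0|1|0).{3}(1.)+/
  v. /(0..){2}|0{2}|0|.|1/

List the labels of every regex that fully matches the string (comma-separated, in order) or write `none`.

i → match
ii → no match
iii → no match
iv → no match — must start with '0'
v → no match

i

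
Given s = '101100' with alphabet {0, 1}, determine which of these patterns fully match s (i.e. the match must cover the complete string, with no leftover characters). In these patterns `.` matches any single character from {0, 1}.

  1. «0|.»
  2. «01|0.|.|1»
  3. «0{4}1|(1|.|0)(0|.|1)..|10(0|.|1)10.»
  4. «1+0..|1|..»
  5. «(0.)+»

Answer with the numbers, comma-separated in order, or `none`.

1 → no match
2 → no match
3 → match
4 → no match
5 → no match — must start with '0'

3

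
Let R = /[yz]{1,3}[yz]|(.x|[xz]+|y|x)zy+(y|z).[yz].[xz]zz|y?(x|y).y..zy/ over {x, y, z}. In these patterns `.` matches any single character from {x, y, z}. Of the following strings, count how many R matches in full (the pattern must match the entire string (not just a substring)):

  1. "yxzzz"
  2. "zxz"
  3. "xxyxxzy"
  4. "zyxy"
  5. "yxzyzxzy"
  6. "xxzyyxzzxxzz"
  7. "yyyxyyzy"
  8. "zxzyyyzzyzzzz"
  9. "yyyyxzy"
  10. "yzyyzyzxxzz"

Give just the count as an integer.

5

1. "yxzzz" → no match
2. "zxz" → no match
3. "xxyxxzy" → match
4. "zyxy" → no match
5. "yxzyzxzy" → match
6. "xxzyyxzzxxzz" → no match
7. "yyyxyyzy" → no match
8 → match
9. "yyyyxzy" → match
10. "yzyyzyzxxzz" → match
Total matched: 5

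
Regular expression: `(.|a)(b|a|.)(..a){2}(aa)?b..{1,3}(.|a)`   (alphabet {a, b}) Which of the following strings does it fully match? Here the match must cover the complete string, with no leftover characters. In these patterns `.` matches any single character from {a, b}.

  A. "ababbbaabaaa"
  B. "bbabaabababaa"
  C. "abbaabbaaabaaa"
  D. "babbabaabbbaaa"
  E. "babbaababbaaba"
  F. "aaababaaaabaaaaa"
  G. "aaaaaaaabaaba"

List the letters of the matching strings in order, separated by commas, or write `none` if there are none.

B, C, D, E, F, G

A. "ababbbaabaaa" → no match
B → match
C → match
D → match
E → match
F → match
G → match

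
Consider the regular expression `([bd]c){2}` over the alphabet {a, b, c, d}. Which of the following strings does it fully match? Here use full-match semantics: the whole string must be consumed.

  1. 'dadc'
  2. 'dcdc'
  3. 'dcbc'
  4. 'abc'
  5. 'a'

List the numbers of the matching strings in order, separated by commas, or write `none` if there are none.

2, 3

1 → no match
2 → match
3 → match
4 → no match
5 → no match — must end with 'c'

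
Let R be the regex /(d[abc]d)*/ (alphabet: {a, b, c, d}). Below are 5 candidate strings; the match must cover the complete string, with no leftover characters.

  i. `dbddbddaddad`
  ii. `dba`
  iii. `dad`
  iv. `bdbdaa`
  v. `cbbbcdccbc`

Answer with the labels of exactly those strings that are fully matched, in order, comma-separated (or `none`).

i, iii

i → match
ii → no match
iii → match
iv → no match
v → no match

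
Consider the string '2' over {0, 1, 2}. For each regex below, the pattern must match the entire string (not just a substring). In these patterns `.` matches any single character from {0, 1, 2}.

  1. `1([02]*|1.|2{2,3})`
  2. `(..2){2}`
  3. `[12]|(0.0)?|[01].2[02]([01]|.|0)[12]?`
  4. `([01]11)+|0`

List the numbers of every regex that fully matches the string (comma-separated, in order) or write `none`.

3

1 → no match — must start with '1'
2 → no match
3 → match
4 → no match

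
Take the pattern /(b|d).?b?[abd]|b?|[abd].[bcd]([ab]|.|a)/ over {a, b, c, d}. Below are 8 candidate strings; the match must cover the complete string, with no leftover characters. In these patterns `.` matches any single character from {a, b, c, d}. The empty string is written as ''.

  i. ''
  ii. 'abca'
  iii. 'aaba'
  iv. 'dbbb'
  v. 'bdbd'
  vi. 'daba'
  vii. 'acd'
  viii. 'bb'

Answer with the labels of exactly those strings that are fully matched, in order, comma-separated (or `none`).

i → match
ii → match
iii → match
iv → match
v → match
vi → match
vii → no match
viii → match

i, ii, iii, iv, v, vi, viii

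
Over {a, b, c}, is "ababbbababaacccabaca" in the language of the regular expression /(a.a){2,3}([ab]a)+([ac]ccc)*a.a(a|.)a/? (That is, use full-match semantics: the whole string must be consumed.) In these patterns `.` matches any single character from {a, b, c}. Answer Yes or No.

No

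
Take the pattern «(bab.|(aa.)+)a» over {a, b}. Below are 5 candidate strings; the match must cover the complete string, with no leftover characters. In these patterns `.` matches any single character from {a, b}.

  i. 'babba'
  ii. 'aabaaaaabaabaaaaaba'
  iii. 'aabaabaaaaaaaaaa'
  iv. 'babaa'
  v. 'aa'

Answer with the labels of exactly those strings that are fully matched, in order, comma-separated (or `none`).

i, ii, iii, iv

i → match
ii → match
iii → match
iv → match
v → no match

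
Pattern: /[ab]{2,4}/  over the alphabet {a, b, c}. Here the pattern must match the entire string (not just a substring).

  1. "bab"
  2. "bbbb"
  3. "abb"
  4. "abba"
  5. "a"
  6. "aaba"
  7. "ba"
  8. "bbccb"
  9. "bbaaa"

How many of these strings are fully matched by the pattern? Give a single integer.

6

1 → match
2 → match
3 → match
4 → match
5 → no match
6 → match
7 → match
8 → no match
9 → no match
Total matched: 6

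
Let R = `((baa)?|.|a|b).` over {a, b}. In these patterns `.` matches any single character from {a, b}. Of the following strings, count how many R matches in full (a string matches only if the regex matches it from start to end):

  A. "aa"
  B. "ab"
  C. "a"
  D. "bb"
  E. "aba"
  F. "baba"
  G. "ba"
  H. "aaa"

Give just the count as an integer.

5

A. "aa" → match
B. "ab" → match
C. "a" → match
D. "bb" → match
E. "aba" → no match
F. "baba" → no match
G. "ba" → match
H. "aaa" → no match
Total matched: 5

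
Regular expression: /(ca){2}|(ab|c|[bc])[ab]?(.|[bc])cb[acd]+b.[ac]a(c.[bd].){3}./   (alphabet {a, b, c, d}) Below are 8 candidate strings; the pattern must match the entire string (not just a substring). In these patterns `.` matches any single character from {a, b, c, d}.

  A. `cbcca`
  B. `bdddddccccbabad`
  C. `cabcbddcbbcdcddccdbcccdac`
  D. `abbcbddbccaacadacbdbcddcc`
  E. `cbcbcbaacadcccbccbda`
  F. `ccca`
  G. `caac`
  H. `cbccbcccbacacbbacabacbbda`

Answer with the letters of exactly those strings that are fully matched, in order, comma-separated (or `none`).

A → no match
B → no match
C → no match
D → no match
E → no match
F → no match
G → no match
H → match

H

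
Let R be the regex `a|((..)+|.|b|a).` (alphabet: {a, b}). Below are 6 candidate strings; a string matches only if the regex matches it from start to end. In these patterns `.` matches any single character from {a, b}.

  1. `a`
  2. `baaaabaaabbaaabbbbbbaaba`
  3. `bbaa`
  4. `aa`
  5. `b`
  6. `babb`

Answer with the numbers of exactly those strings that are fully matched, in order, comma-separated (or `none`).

1. `a` → match
2 → no match
3. `bbaa` → no match
4. `aa` → match
5. `b` → no match
6. `babb` → no match

1, 4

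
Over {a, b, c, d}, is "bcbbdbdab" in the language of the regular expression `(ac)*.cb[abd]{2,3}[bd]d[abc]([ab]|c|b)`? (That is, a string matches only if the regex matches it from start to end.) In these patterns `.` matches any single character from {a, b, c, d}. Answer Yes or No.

Yes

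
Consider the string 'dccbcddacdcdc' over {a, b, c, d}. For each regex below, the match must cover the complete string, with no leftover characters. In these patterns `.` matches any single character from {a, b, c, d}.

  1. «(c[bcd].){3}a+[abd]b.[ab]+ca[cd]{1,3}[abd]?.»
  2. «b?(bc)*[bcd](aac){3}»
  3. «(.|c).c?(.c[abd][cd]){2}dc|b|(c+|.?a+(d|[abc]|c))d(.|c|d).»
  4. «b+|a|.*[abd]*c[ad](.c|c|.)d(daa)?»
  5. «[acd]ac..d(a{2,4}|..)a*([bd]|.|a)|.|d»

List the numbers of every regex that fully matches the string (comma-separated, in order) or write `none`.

3

1 → no match — must start with 'c'
2 → no match — must end with 'aac'
3 → match
4 → no match
5 → no match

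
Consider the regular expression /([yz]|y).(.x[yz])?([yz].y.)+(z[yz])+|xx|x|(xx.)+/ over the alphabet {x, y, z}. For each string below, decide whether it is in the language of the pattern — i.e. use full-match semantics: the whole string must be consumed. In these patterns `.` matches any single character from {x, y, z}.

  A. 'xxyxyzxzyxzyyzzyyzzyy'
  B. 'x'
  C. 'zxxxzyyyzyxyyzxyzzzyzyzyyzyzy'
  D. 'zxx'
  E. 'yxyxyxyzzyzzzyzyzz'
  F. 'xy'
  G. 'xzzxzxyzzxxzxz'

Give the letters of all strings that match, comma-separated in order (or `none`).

B, C

A → no match
B → match
C → match
D → no match
E → no match
F → no match
G → no match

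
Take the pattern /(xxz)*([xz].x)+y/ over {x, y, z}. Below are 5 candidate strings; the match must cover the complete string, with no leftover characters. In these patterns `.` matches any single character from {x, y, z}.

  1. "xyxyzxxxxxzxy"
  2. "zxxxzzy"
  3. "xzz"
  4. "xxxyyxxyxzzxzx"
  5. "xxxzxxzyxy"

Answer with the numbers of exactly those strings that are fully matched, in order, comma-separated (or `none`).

5

1 → no match
2 → no match — must end with "xy"
3 → no match — must end with "xy"
4 → no match — must end with "xy"
5 → match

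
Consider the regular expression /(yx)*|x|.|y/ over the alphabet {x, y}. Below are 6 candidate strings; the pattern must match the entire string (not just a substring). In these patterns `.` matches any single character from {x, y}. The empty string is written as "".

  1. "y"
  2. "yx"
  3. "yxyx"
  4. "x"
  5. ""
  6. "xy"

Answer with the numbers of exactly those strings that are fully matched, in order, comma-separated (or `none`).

1. "y" → match
2. "yx" → match
3. "yxyx" → match
4. "x" → match
5. "" → match
6. "xy" → no match

1, 2, 3, 4, 5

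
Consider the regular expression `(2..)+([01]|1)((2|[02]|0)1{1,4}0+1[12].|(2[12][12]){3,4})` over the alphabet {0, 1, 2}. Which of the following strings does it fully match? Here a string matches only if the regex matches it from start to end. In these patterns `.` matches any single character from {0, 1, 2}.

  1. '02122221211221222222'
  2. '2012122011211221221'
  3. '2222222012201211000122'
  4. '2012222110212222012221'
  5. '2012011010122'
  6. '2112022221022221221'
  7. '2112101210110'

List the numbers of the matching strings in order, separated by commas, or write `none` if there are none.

2, 3, 5, 7

1 → no match — must start with '2'
2 → match
3 → match
4 → no match
5 → match
6 → no match
7 → match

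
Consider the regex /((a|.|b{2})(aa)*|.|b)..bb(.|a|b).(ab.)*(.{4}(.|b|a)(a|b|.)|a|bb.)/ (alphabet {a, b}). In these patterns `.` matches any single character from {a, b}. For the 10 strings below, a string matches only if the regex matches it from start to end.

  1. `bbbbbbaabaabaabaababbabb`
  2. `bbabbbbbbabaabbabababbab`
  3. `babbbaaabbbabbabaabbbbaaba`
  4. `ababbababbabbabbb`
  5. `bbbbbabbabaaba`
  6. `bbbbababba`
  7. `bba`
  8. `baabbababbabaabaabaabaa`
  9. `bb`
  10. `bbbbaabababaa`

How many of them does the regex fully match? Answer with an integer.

1

1 → no match
2 → no match
3 → no match
4 → no match
5 → no match
6. `bbbbababba` → no match
7. `bba` → no match
8 → match
9. `bb` → no match
10 → no match
Total matched: 1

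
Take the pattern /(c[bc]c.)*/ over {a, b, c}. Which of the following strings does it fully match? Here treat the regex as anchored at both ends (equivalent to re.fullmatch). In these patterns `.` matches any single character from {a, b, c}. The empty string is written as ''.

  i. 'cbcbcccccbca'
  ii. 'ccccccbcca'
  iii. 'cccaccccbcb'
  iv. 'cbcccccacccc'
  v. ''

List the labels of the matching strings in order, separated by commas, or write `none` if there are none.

i → match
ii → no match
iii → no match
iv → match
v → match

i, iv, v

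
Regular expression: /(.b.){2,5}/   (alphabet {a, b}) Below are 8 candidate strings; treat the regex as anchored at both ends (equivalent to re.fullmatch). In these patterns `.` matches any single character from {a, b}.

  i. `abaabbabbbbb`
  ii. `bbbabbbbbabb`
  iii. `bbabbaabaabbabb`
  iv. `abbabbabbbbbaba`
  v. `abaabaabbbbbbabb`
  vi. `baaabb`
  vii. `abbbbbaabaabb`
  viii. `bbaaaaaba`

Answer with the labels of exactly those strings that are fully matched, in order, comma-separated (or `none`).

i, ii, iii, iv

i → match
ii → match
iii → match
iv → match
v → no match
vi → no match
vii → no match
viii → no match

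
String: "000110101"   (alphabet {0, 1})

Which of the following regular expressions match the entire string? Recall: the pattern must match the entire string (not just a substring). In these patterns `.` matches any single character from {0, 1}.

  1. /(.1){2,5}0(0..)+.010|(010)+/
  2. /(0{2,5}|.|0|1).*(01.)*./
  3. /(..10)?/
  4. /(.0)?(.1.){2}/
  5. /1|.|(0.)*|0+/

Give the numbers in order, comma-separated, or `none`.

2

1 → no match — must end with "010"
2 → match
3 → no match
4 → no match
5 → no match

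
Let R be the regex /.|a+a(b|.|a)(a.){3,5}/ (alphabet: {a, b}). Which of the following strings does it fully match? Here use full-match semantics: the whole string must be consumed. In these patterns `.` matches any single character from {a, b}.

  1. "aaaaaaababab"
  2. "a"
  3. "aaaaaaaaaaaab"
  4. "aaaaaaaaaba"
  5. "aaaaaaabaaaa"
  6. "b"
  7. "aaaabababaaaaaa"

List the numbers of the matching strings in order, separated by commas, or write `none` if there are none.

1, 2, 3, 5, 6, 7

1. "aaaaaaababab" → match
2. "a" → match
3 → match
4. "aaaaaaaaaba" → no match
5. "aaaaaaabaaaa" → match
6. "b" → match
7 → match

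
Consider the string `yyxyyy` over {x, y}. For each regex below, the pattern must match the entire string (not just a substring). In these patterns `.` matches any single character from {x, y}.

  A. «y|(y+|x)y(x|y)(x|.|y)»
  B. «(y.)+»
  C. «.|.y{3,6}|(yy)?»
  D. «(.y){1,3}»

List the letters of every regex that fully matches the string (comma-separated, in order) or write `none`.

D

A → no match
B → no match
C → no match
D → match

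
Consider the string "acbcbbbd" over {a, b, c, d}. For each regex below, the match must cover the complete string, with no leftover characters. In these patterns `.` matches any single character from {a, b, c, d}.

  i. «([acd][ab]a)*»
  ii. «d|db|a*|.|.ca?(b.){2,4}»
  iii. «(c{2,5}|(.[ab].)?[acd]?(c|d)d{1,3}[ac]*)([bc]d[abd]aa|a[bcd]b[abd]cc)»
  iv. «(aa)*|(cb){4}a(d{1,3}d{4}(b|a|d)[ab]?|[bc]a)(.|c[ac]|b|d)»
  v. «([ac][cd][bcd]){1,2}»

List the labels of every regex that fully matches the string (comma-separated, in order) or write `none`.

ii

i → no match
ii → match
iii → no match
iv → no match
v → no match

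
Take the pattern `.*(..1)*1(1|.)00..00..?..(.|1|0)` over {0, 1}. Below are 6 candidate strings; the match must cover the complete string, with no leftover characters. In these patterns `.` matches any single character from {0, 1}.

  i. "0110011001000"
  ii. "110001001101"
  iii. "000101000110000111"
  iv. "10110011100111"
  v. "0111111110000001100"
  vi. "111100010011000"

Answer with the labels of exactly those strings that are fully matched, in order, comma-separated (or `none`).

i, ii, iii, v, vi

i → match
ii → match
iii → match
iv → no match
v → match
vi → match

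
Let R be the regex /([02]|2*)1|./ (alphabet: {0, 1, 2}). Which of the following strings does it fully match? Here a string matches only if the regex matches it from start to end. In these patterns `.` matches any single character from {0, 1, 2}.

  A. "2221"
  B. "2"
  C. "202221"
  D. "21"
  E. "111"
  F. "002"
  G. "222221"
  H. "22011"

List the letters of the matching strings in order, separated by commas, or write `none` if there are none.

A, B, D, G

A → match
B → match
C → no match
D → match
E → no match
F → no match
G → match
H → no match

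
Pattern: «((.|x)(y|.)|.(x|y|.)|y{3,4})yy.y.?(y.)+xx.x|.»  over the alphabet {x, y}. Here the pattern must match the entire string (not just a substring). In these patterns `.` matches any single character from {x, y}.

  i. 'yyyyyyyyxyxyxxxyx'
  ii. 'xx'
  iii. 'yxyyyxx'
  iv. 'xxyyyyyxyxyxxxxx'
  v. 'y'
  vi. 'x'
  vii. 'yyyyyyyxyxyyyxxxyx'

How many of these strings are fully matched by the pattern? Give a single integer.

i → match
ii → no match
iii → no match
iv → match
v → match
vi → match
vii → match
Total matched: 5

5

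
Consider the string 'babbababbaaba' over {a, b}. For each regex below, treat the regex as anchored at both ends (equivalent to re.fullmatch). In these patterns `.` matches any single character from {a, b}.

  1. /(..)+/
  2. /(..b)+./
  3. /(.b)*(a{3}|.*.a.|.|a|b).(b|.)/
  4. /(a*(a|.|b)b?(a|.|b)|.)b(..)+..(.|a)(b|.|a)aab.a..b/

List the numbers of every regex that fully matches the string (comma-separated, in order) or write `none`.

2, 3

1 → no match
2 → match
3 → match
4 → no match — must end with 'b'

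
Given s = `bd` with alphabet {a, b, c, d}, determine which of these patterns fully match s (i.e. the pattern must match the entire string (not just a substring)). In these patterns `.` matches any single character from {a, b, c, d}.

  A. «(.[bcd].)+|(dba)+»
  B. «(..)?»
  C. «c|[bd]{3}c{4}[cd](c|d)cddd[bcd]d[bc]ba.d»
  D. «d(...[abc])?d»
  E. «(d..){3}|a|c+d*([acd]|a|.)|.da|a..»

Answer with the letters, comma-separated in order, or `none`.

A → no match
B → match
C → no match
D → no match — must start with `d`
E → no match

B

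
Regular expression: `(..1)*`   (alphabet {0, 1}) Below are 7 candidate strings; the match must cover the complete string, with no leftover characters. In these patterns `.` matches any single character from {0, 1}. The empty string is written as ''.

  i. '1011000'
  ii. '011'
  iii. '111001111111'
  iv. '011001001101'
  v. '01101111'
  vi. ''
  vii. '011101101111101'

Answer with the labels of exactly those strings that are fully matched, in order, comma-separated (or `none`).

i. '1011000' → no match
ii. '011' → match
iii. '111001111111' → match
iv. '011001001101' → match
v. '01101111' → no match
vi. '' → match
vii → match

ii, iii, iv, vi, vii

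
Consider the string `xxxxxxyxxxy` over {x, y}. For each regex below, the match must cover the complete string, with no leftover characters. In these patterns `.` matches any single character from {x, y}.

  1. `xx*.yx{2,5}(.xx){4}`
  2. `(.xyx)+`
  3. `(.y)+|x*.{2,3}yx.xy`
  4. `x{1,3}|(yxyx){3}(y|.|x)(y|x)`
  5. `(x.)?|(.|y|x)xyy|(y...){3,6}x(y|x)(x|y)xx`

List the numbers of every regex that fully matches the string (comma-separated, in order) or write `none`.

1 → no match — must end with `xx`
2 → no match — must end with `xyx`
3 → match
4 → no match
5 → no match

3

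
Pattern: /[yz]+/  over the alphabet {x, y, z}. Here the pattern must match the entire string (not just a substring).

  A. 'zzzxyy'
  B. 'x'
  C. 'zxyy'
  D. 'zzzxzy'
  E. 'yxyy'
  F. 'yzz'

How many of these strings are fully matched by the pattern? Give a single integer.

A. 'zzzxyy' → no match
B. 'x' → no match
C. 'zxyy' → no match
D. 'zzzxzy' → no match
E. 'yxyy' → no match
F. 'yzz' → match
Total matched: 1

1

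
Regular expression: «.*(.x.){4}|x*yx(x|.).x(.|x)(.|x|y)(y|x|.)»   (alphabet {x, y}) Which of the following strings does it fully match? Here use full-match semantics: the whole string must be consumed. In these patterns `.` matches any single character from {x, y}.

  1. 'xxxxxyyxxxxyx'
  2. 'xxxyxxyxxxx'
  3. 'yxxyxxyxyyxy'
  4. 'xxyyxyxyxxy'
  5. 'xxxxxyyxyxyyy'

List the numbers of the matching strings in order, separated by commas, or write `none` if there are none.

2, 3

1 → no match
2 → match
3 → match
4 → no match
5 → no match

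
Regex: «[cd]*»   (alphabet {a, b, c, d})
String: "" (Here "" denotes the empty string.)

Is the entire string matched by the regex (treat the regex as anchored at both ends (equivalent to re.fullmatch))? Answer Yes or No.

Yes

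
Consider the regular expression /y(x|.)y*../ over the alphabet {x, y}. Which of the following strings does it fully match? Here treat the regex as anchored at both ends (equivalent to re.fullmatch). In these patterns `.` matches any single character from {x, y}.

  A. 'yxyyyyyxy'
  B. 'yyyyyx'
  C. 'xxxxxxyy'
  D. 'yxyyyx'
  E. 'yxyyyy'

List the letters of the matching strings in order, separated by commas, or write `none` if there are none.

A → match
B → match
C → no match — must start with 'y'
D → match
E → match

A, B, D, E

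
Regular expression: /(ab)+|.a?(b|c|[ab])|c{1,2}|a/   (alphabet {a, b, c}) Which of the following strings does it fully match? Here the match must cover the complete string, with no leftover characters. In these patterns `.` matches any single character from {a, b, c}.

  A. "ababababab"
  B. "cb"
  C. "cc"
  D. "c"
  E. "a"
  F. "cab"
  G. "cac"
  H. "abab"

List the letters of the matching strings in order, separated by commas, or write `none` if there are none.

A, B, C, D, E, F, G, H

A → match
B → match
C → match
D → match
E → match
F → match
G → match
H → match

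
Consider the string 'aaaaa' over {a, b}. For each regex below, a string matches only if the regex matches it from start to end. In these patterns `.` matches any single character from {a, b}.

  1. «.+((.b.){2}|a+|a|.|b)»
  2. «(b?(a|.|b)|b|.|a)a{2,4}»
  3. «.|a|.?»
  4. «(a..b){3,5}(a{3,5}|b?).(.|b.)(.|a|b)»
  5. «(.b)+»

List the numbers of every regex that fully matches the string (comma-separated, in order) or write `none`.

1 → match
2 → match
3 → no match
4 → no match
5 → no match — must end with 'b'

1, 2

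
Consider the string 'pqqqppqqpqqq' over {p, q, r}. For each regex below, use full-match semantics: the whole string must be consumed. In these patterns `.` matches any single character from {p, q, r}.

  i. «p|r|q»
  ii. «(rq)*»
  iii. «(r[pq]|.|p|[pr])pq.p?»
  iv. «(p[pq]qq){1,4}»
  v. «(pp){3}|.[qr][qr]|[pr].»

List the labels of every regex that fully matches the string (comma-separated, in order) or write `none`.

iv

i → no match
ii → no match
iii → no match
iv → match
v → no match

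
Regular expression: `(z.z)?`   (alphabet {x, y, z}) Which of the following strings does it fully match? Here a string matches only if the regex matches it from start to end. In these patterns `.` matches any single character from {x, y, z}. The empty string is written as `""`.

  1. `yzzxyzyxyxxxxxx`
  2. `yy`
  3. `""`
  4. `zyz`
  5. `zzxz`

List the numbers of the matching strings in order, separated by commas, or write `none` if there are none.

3, 4

1 → no match
2 → no match
3 → match
4 → match
5 → no match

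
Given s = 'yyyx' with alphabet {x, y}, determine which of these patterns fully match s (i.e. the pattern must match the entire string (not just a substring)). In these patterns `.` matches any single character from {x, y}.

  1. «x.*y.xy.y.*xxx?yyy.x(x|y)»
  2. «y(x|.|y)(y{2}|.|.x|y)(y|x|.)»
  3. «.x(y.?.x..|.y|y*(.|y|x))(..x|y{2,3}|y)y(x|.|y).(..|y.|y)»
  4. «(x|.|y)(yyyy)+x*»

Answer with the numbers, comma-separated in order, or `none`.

1 → no match — must start with 'x'
2 → match
3 → no match
4 → no match

2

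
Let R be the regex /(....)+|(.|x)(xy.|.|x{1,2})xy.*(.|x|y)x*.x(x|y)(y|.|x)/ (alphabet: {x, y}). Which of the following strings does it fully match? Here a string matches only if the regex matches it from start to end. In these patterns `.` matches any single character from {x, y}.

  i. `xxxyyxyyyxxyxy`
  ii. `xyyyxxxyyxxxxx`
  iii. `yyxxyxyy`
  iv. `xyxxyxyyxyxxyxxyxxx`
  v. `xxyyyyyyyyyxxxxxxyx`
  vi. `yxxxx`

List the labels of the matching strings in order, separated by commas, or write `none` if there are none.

i → no match
ii → no match
iii → match
iv → no match
v → no match
vi → no match

iii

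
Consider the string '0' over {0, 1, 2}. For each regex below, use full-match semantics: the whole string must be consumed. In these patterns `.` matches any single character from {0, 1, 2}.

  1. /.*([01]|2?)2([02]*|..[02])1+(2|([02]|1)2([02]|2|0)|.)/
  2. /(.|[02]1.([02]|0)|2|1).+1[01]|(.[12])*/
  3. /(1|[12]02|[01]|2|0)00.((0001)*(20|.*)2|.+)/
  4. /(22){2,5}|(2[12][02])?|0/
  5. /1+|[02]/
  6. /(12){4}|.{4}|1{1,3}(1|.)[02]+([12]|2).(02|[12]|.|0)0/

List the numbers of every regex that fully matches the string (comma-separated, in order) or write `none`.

4, 5

1 → no match
2 → no match
3 → no match
4 → match
5 → match
6 → no match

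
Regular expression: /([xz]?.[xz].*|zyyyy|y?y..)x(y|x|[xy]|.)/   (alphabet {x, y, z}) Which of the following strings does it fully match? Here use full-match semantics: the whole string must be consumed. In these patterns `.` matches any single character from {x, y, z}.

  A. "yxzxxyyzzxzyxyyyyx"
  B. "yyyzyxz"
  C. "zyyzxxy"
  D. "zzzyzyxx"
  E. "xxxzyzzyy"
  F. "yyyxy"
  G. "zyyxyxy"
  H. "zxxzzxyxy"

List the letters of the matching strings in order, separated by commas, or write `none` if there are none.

D, F, H

A → no match
B. "yyyzyxz" → no match
C. "zyyzxxy" → no match
D. "zzzyzyxx" → match
E. "xxxzyzzyy" → no match
F. "yyyxy" → match
G. "zyyxyxy" → no match
H. "zxxzzxyxy" → match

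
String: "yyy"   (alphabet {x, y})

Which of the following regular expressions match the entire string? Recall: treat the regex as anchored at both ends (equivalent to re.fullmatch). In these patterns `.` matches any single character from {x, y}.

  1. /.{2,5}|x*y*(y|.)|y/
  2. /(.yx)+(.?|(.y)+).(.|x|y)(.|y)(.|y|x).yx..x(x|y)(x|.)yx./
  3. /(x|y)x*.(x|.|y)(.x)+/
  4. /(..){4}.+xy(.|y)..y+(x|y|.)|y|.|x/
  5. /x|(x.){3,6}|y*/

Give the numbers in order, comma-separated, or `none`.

1, 5

1 → match
2 → no match
3 → no match — must end with "x"
4 → no match
5 → match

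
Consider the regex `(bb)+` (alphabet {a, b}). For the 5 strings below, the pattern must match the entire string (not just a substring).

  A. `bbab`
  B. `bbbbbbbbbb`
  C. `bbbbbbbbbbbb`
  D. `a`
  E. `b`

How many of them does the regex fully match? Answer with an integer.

2

A → no match — must end with `bb`
B → match
C → match
D → no match — must start with `bb`
E → no match — must start with `bb`
Total matched: 2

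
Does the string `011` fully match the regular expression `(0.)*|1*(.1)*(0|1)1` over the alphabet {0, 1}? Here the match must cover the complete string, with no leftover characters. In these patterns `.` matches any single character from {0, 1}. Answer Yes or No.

No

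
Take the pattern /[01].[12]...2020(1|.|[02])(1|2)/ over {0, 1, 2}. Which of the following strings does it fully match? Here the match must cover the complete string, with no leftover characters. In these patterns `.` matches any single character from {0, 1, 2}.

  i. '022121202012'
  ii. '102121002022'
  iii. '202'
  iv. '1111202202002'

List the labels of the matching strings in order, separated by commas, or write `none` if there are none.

i

i → match
ii → no match
iii → no match
iv → no match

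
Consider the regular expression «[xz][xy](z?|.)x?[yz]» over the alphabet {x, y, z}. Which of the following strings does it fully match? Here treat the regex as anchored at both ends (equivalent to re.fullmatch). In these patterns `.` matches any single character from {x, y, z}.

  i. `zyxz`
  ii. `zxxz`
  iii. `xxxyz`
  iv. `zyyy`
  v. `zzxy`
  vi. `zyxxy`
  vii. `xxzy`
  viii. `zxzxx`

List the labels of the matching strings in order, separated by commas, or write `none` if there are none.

i, ii, iv, vi, vii

i → match
ii → match
iii → no match
iv → match
v → no match
vi → match
vii → match
viii → no match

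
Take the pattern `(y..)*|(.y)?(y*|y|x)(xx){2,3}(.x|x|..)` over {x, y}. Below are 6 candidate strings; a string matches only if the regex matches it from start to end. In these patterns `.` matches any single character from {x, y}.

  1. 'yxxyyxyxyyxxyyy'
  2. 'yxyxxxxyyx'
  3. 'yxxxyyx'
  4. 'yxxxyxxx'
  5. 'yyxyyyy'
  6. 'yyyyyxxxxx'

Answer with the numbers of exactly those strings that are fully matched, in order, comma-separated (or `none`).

1, 6

1 → match
2 → no match
3 → no match
4 → no match
5 → no match
6 → match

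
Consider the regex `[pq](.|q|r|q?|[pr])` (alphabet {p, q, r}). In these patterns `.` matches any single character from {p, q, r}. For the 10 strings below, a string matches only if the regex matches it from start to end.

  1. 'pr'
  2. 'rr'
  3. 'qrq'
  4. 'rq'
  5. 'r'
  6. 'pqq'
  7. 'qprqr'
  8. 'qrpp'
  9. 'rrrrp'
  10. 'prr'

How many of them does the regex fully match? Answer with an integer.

1. 'pr' → match
2. 'rr' → no match
3. 'qrq' → no match
4. 'rq' → no match
5. 'r' → no match
6. 'pqq' → no match
7. 'qprqr' → no match
8. 'qrpp' → no match
9. 'rrrrp' → no match
10. 'prr' → no match
Total matched: 1

1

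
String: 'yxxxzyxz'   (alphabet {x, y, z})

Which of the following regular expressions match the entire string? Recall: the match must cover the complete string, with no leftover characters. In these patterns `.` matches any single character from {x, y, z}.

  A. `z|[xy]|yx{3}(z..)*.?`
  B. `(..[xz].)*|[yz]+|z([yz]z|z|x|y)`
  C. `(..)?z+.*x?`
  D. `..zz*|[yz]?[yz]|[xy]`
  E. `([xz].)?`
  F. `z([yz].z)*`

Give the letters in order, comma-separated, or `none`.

A, B

A → match
B → match
C → no match
D → no match
E → no match
F → no match — must start with 'z'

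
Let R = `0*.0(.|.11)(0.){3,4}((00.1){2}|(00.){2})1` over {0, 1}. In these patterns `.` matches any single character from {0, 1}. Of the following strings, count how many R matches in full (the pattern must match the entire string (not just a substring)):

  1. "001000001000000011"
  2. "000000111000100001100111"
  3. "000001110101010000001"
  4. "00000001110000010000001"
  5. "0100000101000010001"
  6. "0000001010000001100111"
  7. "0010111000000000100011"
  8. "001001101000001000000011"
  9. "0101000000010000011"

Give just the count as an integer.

1 → match
2 → match
3 → match
4 → match
5 → match
6 → match
7 → match
8 → no match
9 → match
Total matched: 8

8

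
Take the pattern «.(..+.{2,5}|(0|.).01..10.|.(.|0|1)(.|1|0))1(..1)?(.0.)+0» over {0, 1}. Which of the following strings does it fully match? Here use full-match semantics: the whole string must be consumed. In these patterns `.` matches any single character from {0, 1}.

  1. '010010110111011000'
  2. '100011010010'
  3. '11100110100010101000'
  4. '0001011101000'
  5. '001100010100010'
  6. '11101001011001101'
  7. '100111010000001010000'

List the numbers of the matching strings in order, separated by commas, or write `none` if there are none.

1 → match
2 → match
3 → no match
4 → no match
5 → no match
6 → no match — must end with '0'
7 → match

1, 2, 7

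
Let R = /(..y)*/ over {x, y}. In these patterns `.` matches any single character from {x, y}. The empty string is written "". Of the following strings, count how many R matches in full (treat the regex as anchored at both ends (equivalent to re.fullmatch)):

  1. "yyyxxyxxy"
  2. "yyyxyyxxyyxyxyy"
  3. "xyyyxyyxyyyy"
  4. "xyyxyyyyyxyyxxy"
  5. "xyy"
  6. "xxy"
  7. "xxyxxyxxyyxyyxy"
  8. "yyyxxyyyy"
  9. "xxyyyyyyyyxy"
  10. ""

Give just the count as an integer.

10

1 → match
2 → match
3 → match
4 → match
5 → match
6 → match
7 → match
8 → match
9 → match
10 → match
Total matched: 10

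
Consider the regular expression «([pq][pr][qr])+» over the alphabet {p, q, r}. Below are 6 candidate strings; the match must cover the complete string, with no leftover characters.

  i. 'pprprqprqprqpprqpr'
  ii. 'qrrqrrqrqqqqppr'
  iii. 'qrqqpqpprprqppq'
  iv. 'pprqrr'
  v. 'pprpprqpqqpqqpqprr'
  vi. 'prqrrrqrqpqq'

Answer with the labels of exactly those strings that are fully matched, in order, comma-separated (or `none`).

i, iii, iv, v

i → match
ii → no match
iii → match
iv → match
v → match
vi → no match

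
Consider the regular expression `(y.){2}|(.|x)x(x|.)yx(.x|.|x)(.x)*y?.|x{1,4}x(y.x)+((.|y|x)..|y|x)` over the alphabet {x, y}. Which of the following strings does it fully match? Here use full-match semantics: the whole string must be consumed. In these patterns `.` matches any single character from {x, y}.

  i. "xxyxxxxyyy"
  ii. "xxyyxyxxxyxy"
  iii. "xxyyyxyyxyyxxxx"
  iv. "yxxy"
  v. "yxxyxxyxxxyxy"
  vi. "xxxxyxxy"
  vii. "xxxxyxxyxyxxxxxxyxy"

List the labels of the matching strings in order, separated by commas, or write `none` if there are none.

i → no match
ii → match
iii → no match
iv → no match
v → match
vi → match
vii → no match

ii, v, vi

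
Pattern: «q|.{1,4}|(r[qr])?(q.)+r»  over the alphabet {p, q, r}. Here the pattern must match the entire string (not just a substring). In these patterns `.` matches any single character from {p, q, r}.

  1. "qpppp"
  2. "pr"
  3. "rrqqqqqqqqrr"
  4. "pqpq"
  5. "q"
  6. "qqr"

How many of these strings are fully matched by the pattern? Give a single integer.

1 → no match
2 → match
3 → no match
4 → match
5 → match
6 → match
Total matched: 4

4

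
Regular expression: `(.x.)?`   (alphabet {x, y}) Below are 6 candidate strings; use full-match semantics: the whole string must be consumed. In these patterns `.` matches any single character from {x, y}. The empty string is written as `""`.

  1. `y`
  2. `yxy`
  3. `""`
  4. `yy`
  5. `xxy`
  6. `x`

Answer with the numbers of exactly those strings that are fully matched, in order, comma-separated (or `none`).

2, 3, 5

1 → no match
2 → match
3 → match
4 → no match
5 → match
6 → no match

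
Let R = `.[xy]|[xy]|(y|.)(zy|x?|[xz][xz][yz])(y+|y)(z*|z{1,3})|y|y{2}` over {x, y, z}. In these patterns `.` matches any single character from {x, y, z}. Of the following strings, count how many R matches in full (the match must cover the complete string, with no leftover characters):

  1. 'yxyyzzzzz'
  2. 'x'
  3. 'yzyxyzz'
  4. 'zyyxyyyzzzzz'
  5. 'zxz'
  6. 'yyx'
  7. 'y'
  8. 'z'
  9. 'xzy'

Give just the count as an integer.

3

1 → match
2 → match
3 → no match
4 → no match
5 → no match
6 → no match
7 → match
8 → no match
9 → no match
Total matched: 3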